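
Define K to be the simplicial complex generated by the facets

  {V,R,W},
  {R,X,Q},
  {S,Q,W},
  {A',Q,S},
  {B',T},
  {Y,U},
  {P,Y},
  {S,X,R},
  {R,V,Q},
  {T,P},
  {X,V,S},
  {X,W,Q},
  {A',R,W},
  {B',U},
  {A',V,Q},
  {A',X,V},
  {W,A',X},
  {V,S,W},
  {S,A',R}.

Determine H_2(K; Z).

Order the vertices as P < Q < R < S < T < U < V < W < X < Y < A' < B'. Listing each simplex with vertices in this order, K has dimension 2 with simplices:

  0-simplices (12): [P], [Q], [R], [S], [T], [U], [V], [W], [X], [Y], [A'], [B']
  1-simplices (26): (26 of them)
  2-simplices (14): [Q,R,V], [Q,R,X], [Q,S,W], [Q,S,A'], [Q,V,A'], [Q,W,X], [R,S,X], [R,S,A'], [R,V,W], [R,W,A'], [S,V,W], [S,V,X], [V,X,A'], [W,X,A']

giving chain groups C_0 ≅ Z^12, C_1 ≅ Z^26, C_2 ≅ Z^14.

The boundary map ∂_1: C_1 → C_0 is given by ∂[p,q] = [q] − [p].
This gives a 12×26 integer matrix of rank 10; reducing to Smith normal form yields diagonal entries (1,1,1,1,1,1,1,1,1,1).

∂_2: C_2 → C_1 acts by ∂[p,q,r] = [q,r] − [p,r] + [p,q]. For instance
  ∂[R,V,W] = [V,W] − [R,W] + [R,V],
  ∂[Q,S,A'] = [S,A'] − [Q,A'] + [Q,S].
This gives a 26×14 integer matrix of rank 13; reducing to Smith normal form yields diagonal entries (1,1,1,1,1,1,1,1,1,1,1,1,1).

Now H_k = ker ∂_k / im ∂_{k+1}, so:

  H_2: rank ker ∂_2 − rank ∂_3 = (14 − 13) − 0 = 1, and there is no ∂_3, so H_2 ≅ Z.

H_2 = Z.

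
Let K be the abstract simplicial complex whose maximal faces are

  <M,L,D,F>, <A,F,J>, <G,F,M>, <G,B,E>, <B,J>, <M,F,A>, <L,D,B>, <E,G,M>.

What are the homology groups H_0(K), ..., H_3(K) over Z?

K has 9 vertices, 19 edges, 10 triangles, 1 3-simplex.
rank ∂_0 = 0, rank ∂_1 = 8 ⇒ b_0 = 9 − 0 − 8 = 1; all invariant factors of ∂_1 are 1 so no torsion. So H_0 = Z.
rank ∂_1 = 8, rank ∂_2 = 9 ⇒ b_1 = 19 − 8 − 9 = 2; all invariant factors of ∂_2 are 1 so no torsion. So H_1 = Z^2.
rank ∂_2 = 9, rank ∂_3 = 1 ⇒ b_2 = 10 − 9 − 1 = 0; all invariant factors of ∂_3 are 1 so no torsion. So H_2 = 0.
rank ∂_3 = 1, rank ∂_4 = 0 ⇒ b_3 = 1 − 1 − 0 = 0. So H_3 = 0.

H_0 = Z,  H_1 = Z^2,  H_2 = 0,  H_3 = 0.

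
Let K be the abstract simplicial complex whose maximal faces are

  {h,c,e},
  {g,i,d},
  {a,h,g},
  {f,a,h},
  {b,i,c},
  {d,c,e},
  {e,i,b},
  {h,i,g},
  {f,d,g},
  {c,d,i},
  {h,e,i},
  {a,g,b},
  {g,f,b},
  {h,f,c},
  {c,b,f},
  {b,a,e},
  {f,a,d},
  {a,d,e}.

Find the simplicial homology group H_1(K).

H_1 = Z ⊕ Z_2.

Order the vertices as a < b < c < d < e < f < g < h < i. Listing each simplex with vertices in this order, K has dimension 2 with simplices:

  0-simplices (9): a, b, c, d, e, f, g, h, i
  1-simplices (27): ab, ad, ae, af, ag, ah, bc, be, bf, bg, bi, cd, ce, cf, ch, ci, de, df, dg, di, eh, ei, fg, fh, gh, gi, hi
  2-simplices (18): abe, abg, ade, adf, afh, agh, bcf, bci, bei, bfg, cde, cdi, ceh, cfh, dfg, dgi, ehi, ghi

giving chain groups C_0 ≅ Z^9, C_1 ≅ Z^27, C_2 ≅ Z^18.

Boundary ∂_1: C_1 → C_0 is given by ∂[p,q] = [q] − [p]. For instance
  ∂eh = h − e.
The resulting 9×27 matrix has rank 8, and its Smith normal form has invariant factors (1,1,1,1,1,1,1,1).

The boundary map ∂_2: C_2 → C_1 acts by ∂[p,q,r] = [q,r] − [p,r] + [p,q]. For instance
  ∂cde = de − ce + cd,
  ∂ceh = eh − ch + ce.
The resulting 27×18 matrix has rank 18, and its Smith normal form has invariant factors (1,1,1,1,1,1,1,1,1,1,1,1,1,1,1,1,1,2).

Computing H_k = (kernel of ∂_k) / (image of ∂_{k+1}):

  H_1: rank ker ∂_1 − rank ∂_2 = (27 − 8) − 18 = 1, and ∂_2 has invariant factor 2 > 1, so H_1 = Z ⊕ Z_2.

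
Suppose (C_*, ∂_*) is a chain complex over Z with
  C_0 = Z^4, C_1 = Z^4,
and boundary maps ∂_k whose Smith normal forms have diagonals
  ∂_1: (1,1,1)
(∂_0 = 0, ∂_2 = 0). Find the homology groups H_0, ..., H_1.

H_0 = Z,  H_1 = Z.

H_0: b_0 = 4 − 0 − 3 = 1; torsion from ∂_1 factors > 1: none. So H_0 = Z.
H_1: b_1 = 4 − 3 − 0 = 1; torsion from ∂_2 factors > 1: none. So H_1 = Z.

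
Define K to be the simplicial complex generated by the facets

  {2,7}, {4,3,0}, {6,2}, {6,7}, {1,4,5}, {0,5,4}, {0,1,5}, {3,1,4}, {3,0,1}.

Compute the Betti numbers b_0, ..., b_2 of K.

K has 8 vertices, 12 edges, 6 triangles.
rank ∂_0 = 0, rank ∂_1 = 6 ⇒ b_0 = 8 − 0 − 6 = 2; all invariant factors of ∂_1 are 1 so no torsion. So H_0 ≅ Z^2.
rank ∂_1 = 6, rank ∂_2 = 5 ⇒ b_1 = 12 − 6 − 5 = 1; all invariant factors of ∂_2 are 1 so no torsion. So H_1 ≅ Z.
rank ∂_2 = 5, rank ∂_3 = 0 ⇒ b_2 = 6 − 5 − 0 = 1. So H_2 ≅ Z.

b_0 = 2, b_1 = 1, b_2 = 1.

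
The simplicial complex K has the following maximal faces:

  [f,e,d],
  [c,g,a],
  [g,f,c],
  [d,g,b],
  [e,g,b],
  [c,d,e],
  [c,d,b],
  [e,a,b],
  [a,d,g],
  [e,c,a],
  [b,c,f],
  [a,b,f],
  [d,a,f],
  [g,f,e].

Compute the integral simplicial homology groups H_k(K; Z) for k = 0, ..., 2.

We work with the vertex ordering a < b < c < d < e < f < g. The simplices of K, each written with vertices in increasing order, are:

  0-simplices (7): a, b, c, d, e, f, g
  1-simplices (21): ab, ac, ad, ae, af, ag, bc, bd, be, bf, bg, cd, ce, cf, cg, de, df, dg, ef, eg, fg
  2-simplices (14): abe, abf, ace, acg, adf, adg, bcd, bcf, bdg, beg, cde, cfg, def, efg

giving chain groups C_0 ≅ Z^7, C_1 ≅ Z^21, C_2 ≅ Z^14.

∂_1: C_1 → C_0 is given by ∂[p,q] = [q] − [p]. For instance
  ∂bg = g − b.
As a 7×21 matrix over Z this has rank 6, with invariant factors (1,1,1,1,1,1).

The boundary map ∂_2: C_2 → C_1 acts by ∂[p,q,r] = [q,r] − [p,r] + [p,q]. For instance
  ∂bcf = cf − bf + bc,
  ∂abf = bf − af + ab.
The 21×14 boundary matrix has rank 13 and Smith normal form diag(1,1,1,1,1,1,1,1,1,1,1,1,1).

Computing H_k = (kernel of ∂_k) / (image of ∂_{k+1}):

  H_0: rank C_0 − rank ∂_1 = 7 − 6 = 1, and the invariant factors of ∂_1 are all 1, so H_0 = Z.
  H_1: rank ker ∂_1 − rank ∂_2 = (21 − 6) − 13 = 2, and the invariant factors of ∂_2 are all 1, so H_1 = Z^2.
  H_2: rank ker ∂_2 − rank ∂_3 = (14 − 13) − 0 = 1, and there is no ∂_3, so H_2 = Z.

H_0 = Z,  H_1 = Z^2,  H_2 = Z.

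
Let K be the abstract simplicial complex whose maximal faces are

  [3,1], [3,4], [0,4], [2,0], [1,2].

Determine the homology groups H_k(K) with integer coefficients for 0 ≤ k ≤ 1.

Order the vertices as 0 < 1 < 2 < 3 < 4. Listing each simplex with vertices in this order, K has dimension 1 with simplices:

  0-simplices (5): [0], [1], [2], [3], [4]
  1-simplices (5): [0,2], [0,4], [1,2], [1,3], [3,4]

giving chain groups C_0 ≅ Z^5, C_1 ≅ Z^5.

∂_1: C_1 → C_0 maps an edge to its endpoints' difference, ∂[p,q] = q − p. For instance
  ∂[1,2] = [2] − [1].
As a 5×5 matrix over Z this has rank 4, with invariant factors (1,1,1,1).

Computing H_k = (kernel of ∂_k) / (image of ∂_{k+1}):

  H_0: rank C_0 − rank ∂_1 = 5 − 4 = 1, and the invariant factors of ∂_1 are all 1, so H_0 = Z.
  H_1: rank ker ∂_1 − rank ∂_2 = (5 − 4) − 0 = 1, and there is no ∂_2, so H_1 = Z.

H_0 ≅ Z,  H_1 ≅ Z.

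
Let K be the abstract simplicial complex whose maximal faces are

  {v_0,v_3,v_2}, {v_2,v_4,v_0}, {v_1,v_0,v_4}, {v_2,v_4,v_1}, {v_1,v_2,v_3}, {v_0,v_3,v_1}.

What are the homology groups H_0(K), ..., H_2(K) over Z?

Fix the vertex order v_0 < v_1 < v_2 < v_3 < v_4 and write every simplex with vertices in increasing order. Then dim K = 2 and the simplices of K are:

  0-simplices (5): [v_0], [v_1], [v_2], [v_3], [v_4]
  1-simplices (9): [v_0,v_1], [v_0,v_2], [v_0,v_3], [v_0,v_4], [v_1,v_2], [v_1,v_3], [v_1,v_4], [v_2,v_3], [v_2,v_4]
  2-simplices (6): [v_0,v_1,v_3], [v_0,v_1,v_4], [v_0,v_2,v_3], [v_0,v_2,v_4], [v_1,v_2,v_3], [v_1,v_2,v_4]

so the chain groups are C_0 ≅ Z^5, C_1 ≅ Z^9, C_2 ≅ Z^6.

The boundary map ∂_1: C_1 → C_0 maps an edge to its endpoints' difference, ∂[p,q] = q − p.
As a 5×9 matrix over Z this has rank 4, with invariant factors (1,1,1,1).

The boundary map ∂_2: C_2 → C_1 maps a triangle to the signed sum of its edges. For instance
  ∂[v_1,v_2,v_3] = [v_2,v_3] − [v_1,v_3] + [v_1,v_2],
  ∂[v_1,v_2,v_4] = [v_2,v_4] − [v_1,v_4] + [v_1,v_2].
As a 9×6 matrix over Z this has rank 5, with invariant factors (1,1,1,1,1).

Computing H_k = (kernel of ∂_k) / (image of ∂_{k+1}):

  H_0: rank C_0 − rank ∂_1 = 5 − 4 = 1, and the invariant factors of ∂_1 are all 1, so H_0 ≅ Z.
  H_1: rank ker ∂_1 − rank ∂_2 = (9 − 4) − 5 = 0, and the invariant factors of ∂_2 are all 1, so H_1 ≅ 0.
  H_2: rank ker ∂_2 − rank ∂_3 = (6 − 5) − 0 = 1, and there is no ∂_3, so H_2 ≅ Z.

As a check, the Euler characteristic is 5 − 9 + 6 = 2, which agrees with 1 − 0 + 1 = 2.

H_0 = Z,  H_1 = 0,  H_2 = Z.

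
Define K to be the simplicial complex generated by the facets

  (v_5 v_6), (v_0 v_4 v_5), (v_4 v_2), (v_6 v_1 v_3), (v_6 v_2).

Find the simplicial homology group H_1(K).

H_1 = Z.

Order the vertices as v_0 < v_1 < v_2 < v_3 < v_4 < v_5 < v_6. Listing each simplex with vertices in this order, K has dimension 2 with simplices:

  0-simplices (7): [v_0], [v_1], [v_2], [v_3], [v_4], [v_5], [v_6]
  1-simplices (9): [v_0,v_4], [v_0,v_5], [v_1,v_3], [v_1,v_6], [v_2,v_4], [v_2,v_6], [v_3,v_6], [v_4,v_5], [v_5,v_6]
  2-simplices (2): [v_0,v_4,v_5], [v_1,v_3,v_6]

Hence C_0 ≅ Z^7, C_1 ≅ Z^9, C_2 ≅ Z^2.

∂_1: C_1 → C_0 sends each edge [p,q] (with p < q) to q − p.
This gives a 7×9 integer matrix of rank 6; reducing to Smith normal form yields diagonal entries (1,1,1,1,1,1).

The boundary map ∂_2: C_2 → C_1 sends each 2-simplex [p,q,r] to [q,r] − [p,r] + [p,q]. For instance
  ∂[v_0,v_4,v_5] = [v_4,v_5] − [v_0,v_5] + [v_0,v_4],
  ∂[v_1,v_3,v_6] = [v_3,v_6] − [v_1,v_6] + [v_1,v_3].
As a 9×2 matrix over Z this has rank 2, with invariant factors (1,1).

Reading off H_k = ker ∂_k / im ∂_{k+1}:

  H_1: rank ker ∂_1 − rank ∂_2 = (9 − 6) − 2 = 1, and the invariant factors of ∂_2 are all 1, so H_1 ≅ Z.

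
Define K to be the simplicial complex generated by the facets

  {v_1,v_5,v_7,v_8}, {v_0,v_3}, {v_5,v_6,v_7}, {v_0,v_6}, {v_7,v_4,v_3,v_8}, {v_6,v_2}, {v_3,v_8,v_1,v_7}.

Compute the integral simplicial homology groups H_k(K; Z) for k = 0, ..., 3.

H_0 ≅ Z,  H_1 ≅ Z,  H_2 = 0,  H_3 = 0.

Fix the vertex order v_0 < v_1 < v_2 < v_3 < v_4 < v_5 < v_6 < v_7 < v_8 and write every simplex with vertices in increasing order. Then dim K = 3 and the simplices of K are:

  0-simplices (9): [v_0], [v_1], [v_2], [v_3], [v_4], [v_5], [v_6], [v_7], [v_8]
  1-simplices (17): (17 of them)
  2-simplices (11): (11 of them)
  3-simplices (3): [v_1,v_3,v_7,v_8], [v_1,v_5,v_7,v_8], [v_3,v_4,v_7,v_8]

so the chain groups are C_0 ≅ Z^9, C_1 ≅ Z^17, C_2 ≅ Z^11, C_3 ≅ Z^3.

The boundary map ∂_1: C_1 → C_0 maps an edge to its endpoints' difference, ∂[p,q] = q − p. For instance
  ∂[v_4,v_8] = [v_8] − [v_4].
The resulting 9×17 matrix has rank 8, and its Smith normal form has invariant factors (1,1,1,1,1,1,1,1).

Boundary ∂_2: C_2 → C_1 acts by ∂[p,q,r] = [q,r] − [p,r] + [p,q]. For instance
  ∂[v_1,v_7,v_8] = [v_7,v_8] − [v_1,v_8] + [v_1,v_7],
  ∂[v_1,v_3,v_8] = [v_3,v_8] − [v_1,v_8] + [v_1,v_3].
The 17×11 boundary matrix has rank 8 and Smith normal form diag(1,1,1,1,1,1,1,1).

The boundary map ∂_3: C_3 → C_2 sends each 3-simplex σ to the alternating sum Σ_i (−1)^i (σ with its i-th vertex removed). For instance
  ∂[v_3,v_4,v_7,v_8] = [v_4,v_7,v_8] − [v_3,v_7,v_8] + [v_3,v_4,v_8] − [v_3,v_4,v_7],
  ∂[v_1,v_5,v_7,v_8] = [v_5,v_7,v_8] − [v_1,v_7,v_8] + [v_1,v_5,v_8] − [v_1,v_5,v_7].
This gives a 11×3 integer matrix of rank 3; reducing to Smith normal form yields diagonal entries (1,1,1).

Reading off H_k = ker ∂_k / im ∂_{k+1}:

  H_0: rank C_0 − rank ∂_1 = 9 − 8 = 1, and the invariant factors of ∂_1 are all 1, so H_0 ≅ Z.
  H_1: rank ker ∂_1 − rank ∂_2 = (17 − 8) − 8 = 1, and the invariant factors of ∂_2 are all 1, so H_1 ≅ Z.
  H_2: rank ker ∂_2 − rank ∂_3 = (11 − 8) − 3 = 0, and the invariant factors of ∂_3 are all 1, so H_2 ≅ 0.
  H_3: rank ker ∂_3 − rank ∂_4 = (3 − 3) − 0 = 0, and there is no ∂_4, so H_3 ≅ 0.

As a check, the Euler characteristic is 9 − 17 + 11 − 3 = 0, which agrees with 1 − 1 + 0 − 0 = 0.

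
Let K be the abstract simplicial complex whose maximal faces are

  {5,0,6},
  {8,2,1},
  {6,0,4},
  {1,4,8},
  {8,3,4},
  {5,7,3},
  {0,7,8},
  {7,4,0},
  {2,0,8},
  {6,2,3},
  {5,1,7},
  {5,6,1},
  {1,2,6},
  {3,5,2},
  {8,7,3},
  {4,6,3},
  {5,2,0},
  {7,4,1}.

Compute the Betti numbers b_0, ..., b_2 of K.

Order the vertices as 0 < 1 < 2 < 3 < 4 < 5 < 6 < 7 < 8. Listing each simplex with vertices in this order, K has dimension 2 with simplices:

  0-simplices (9): [0], [1], [2], [3], [4], [5], [6], [7], [8]
  1-simplices (27): (27 of them)
  2-simplices (18): [0,2,5], [0,2,8], [0,4,6], [0,4,7], [0,5,6], [0,7,8], [1,2,6], [1,2,8], [1,4,7], [1,4,8], [1,5,6], [1,5,7], [2,3,5], [2,3,6], [3,4,6], [3,4,8], [3,5,7], [3,7,8]

giving chain groups C_0 ≅ Z^9, C_1 ≅ Z^27, C_2 ≅ Z^18.

Boundary ∂_1: C_1 → C_0 sends each edge [p,q] (with p < q) to q − p. For instance
  ∂[0,4] = [4] − [0].
The 9×27 boundary matrix has rank 8 and Smith normal form diag(1,1,1,1,1,1,1,1).

Boundary ∂_2: C_2 → C_1 sends each 2-simplex [p,q,r] to [q,r] − [p,r] + [p,q]. For instance
  ∂[1,5,6] = [5,6] − [1,6] + [1,5],
  ∂[1,4,8] = [4,8] − [1,8] + [1,4].
This gives a 27×18 integer matrix of rank 18; reducing to Smith normal form yields diagonal entries (1,1,1,1,1,1,1,1,1,1,1,1,1,1,1,1,1,2).

Now H_k = ker ∂_k / im ∂_{k+1}, so:

  H_0: rank C_0 − rank ∂_1 = 9 − 8 = 1, and the invariant factors of ∂_1 are all 1, so H_0 ≅ Z.
  H_1: rank ker ∂_1 − rank ∂_2 = (27 − 8) − 18 = 1, and ∂_2 has invariant factor 2 > 1, so H_1 ≅ Z ⊕ Z/2.
  H_2: rank ker ∂_2 − rank ∂_3 = (18 − 18) − 0 = 0, and there is no ∂_3, so H_2 ≅ 0.

As a check, the Euler characteristic is 9 − 27 + 18 = 0, which agrees with 1 − 1 + 0 = 0.
(K is a triangulation of the Klein bottle.)

Hence the Betti numbers are b_0 = 1, b_1 = 1, b_2 = 0.

b_0 = 1, b_1 = 1, b_2 = 0.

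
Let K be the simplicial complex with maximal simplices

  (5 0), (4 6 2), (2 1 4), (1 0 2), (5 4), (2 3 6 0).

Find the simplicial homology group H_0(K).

H_0 ≅ Z.

Take the total order 0 < 1 < 2 < 3 < 4 < 5 < 6 on the vertex set. Then K (dimension 3) consists of the simplices:

  0-simplices (7): [0], [1], [2], [3], [4], [5], [6]
  1-simplices (13): [0,1], [0,2], [0,3], [0,5], [0,6], [1,2], [1,4], [2,3], [2,4], [2,6], [3,6], [4,5], [4,6]
  2-simplices (7): [0,1,2], [0,2,3], [0,2,6], [0,3,6], [1,2,4], [2,3,6], [2,4,6]
  3-simplices (1): [0,2,3,6]

giving chain groups C_0 ≅ Z^7, C_1 ≅ Z^13, C_2 ≅ Z^7, C_3 ≅ Z^1.

The boundary map ∂_1: C_1 → C_0 maps an edge to its endpoints' difference, ∂[p,q] = q − p. For instance
  ∂[3,6] = [6] − [3].
As a 7×13 matrix over Z this has rank 6, with invariant factors (1,1,1,1,1,1).

∂_2: C_2 → C_1 acts by ∂[p,q,r] = [q,r] − [p,r] + [p,q]. For instance
  ∂[1,2,4] = [2,4] − [1,4] + [1,2],
  ∂[0,2,3] = [2,3] − [0,3] + [0,2].
This gives a 13×7 integer matrix of rank 6; reducing to Smith normal form yields diagonal entries (1,1,1,1,1,1).

The boundary map ∂_3: C_3 → C_2 sends each 3-simplex σ to the alternating sum Σ_i (−1)^i (σ with its i-th vertex removed). For instance
  ∂[0,2,3,6] = [2,3,6] − [0,3,6] + [0,2,6] − [0,2,3].
This gives a 7×1 integer matrix of rank 1; reducing to Smith normal form yields diagonal entries (1).

Reading off H_k = ker ∂_k / im ∂_{k+1}:

  H_0: rank C_0 − rank ∂_1 = 7 − 6 = 1, and the invariant factors of ∂_1 are all 1, so H_0 = Z.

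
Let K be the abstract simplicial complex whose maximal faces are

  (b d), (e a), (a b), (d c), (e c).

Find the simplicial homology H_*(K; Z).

Take the total order a < b < c < d < e on the vertex set. Then K (dimension 1) consists of the simplices:

  0-simplices (5): a, b, c, d, e
  1-simplices (5): ab, ae, bd, cd, ce

Hence C_0 ≅ Z^5, C_1 ≅ Z^5.

Boundary ∂_1: C_1 → C_0 maps an edge to its endpoints' difference, ∂[p,q] = q − p. For instance
  ∂bd = d − b.
The resulting 5×5 matrix has rank 4, and its Smith normal form has invariant factors (1,1,1,1).

Now H_k = ker ∂_k / im ∂_{k+1}, so:

  H_0: rank C_0 − rank ∂_1 = 5 − 4 = 1, and the invariant factors of ∂_1 are all 1, so H_0 = Z.
  H_1: rank ker ∂_1 − rank ∂_2 = (5 − 4) − 0 = 1, and there is no ∂_2, so H_1 = Z.

H_0 ≅ Z,  H_1 ≅ Z.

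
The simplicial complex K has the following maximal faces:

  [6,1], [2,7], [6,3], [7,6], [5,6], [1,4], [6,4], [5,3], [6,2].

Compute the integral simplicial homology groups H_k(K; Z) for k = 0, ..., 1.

H_0 ≅ Z,  H_1 ≅ Z^3.

Order the vertices as 1 < 2 < 3 < 4 < 5 < 6 < 7. Listing each simplex with vertices in this order, K has dimension 1 with simplices:

  0-simplices (7): [1], [2], [3], [4], [5], [6], [7]
  1-simplices (9): [1,4], [1,6], [2,6], [2,7], [3,5], [3,6], [4,6], [5,6], [6,7]

giving chain groups C_0 ≅ Z^7, C_1 ≅ Z^9.

The boundary map ∂_1: C_1 → C_0 is given by ∂[p,q] = [q] − [p].
The 7×9 boundary matrix has rank 6 and Smith normal form diag(1,1,1,1,1,1).

Computing H_k = (kernel of ∂_k) / (image of ∂_{k+1}):

  H_0: rank C_0 − rank ∂_1 = 7 − 6 = 1, and the invariant factors of ∂_1 are all 1, so H_0 = Z.
  H_1: rank ker ∂_1 − rank ∂_2 = (9 − 6) − 0 = 3, and there is no ∂_2, so H_1 = Z^3.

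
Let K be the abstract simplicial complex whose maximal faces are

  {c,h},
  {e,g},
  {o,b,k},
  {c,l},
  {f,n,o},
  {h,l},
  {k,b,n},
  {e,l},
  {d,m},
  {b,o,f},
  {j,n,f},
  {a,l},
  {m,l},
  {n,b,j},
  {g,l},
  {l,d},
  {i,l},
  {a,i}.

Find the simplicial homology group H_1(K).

Fix the vertex order a < b < c < d < e < f < g < h < i < j < k < l < m < n < o and write every simplex with vertices in increasing order. Then dim K = 2 and the simplices of K are:

  0-simplices (15): a, b, c, d, e, f, g, h, i, j, k, l, m, n, o
  1-simplices (24): ai, al, bf, bj, bk, bn, bo, ch, cl, dl, dm, eg, el, fj, fn, fo, gl, hl, il, jn, kn, ko, lm, no
  2-simplices (6): bfo, bjn, bkn, bko, fjn, fno

giving chain groups C_0 ≅ Z^15, C_1 ≅ Z^24, C_2 ≅ Z^6.

The boundary map ∂_1: C_1 → C_0 is given by ∂[p,q] = [q] − [p]. For instance
  ∂ch = h − c.
This gives a 15×24 integer matrix of rank 13; reducing to Smith normal form yields diagonal entries (1,1,1,1,1,1,1,1,1,1,1,1,1).

Boundary ∂_2: C_2 → C_1 sends each 2-simplex [p,q,r] to [q,r] − [p,r] + [p,q]. For instance
  ∂bko = ko − bo + bk,
  ∂bfo = fo − bo + bf.
As a 24×6 matrix over Z this has rank 6, with invariant factors (1,1,1,1,1,1).

Now H_k = ker ∂_k / im ∂_{k+1}, so:

  H_1: rank ker ∂_1 − rank ∂_2 = (24 − 13) − 6 = 5, and the invariant factors of ∂_2 are all 1, so H_1 ≅ Z^5.

H_1 ≅ Z^5.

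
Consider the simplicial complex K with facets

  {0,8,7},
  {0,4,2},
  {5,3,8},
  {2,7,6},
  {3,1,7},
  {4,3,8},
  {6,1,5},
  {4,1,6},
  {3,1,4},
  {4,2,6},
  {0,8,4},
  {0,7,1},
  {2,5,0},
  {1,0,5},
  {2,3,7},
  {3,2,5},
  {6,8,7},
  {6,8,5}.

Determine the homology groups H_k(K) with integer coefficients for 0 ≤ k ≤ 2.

Take the total order 0 < 1 < 2 < 3 < 4 < 5 < 6 < 7 < 8 on the vertex set. Then K (dimension 2) consists of the simplices:

  0-simplices (9): [0], [1], [2], [3], [4], [5], [6], [7], [8]
  1-simplices (27): (27 of them)
  2-simplices (18): [0,1,5], [0,1,7], [0,2,4], [0,2,5], [0,4,8], [0,7,8], [1,3,4], [1,3,7], [1,4,6], [1,5,6], [2,3,5], [2,3,7], [2,4,6], [2,6,7], [3,4,8], [3,5,8], [5,6,8], [6,7,8]

giving chain groups C_0 ≅ Z^9, C_1 ≅ Z^27, C_2 ≅ Z^18.

∂_1: C_1 → C_0 sends each edge [p,q] (with p < q) to q − p. For instance
  ∂[1,4] = [4] − [1].
As a 9×27 matrix over Z this has rank 8, with invariant factors (1,1,1,1,1,1,1,1).

∂_2: C_2 → C_1 maps a triangle to the signed sum of its edges. For instance
  ∂[0,1,5] = [1,5] − [0,5] + [0,1],
  ∂[0,4,8] = [4,8] − [0,8] + [0,4].
As a 27×18 matrix over Z this has rank 17, with invariant factors (1,1,1,1,1,1,1,1,1,1,1,1,1,1,1,1,1).

Now H_k = ker ∂_k / im ∂_{k+1}, so:

  H_0: rank C_0 − rank ∂_1 = 9 − 8 = 1, and the invariant factors of ∂_1 are all 1, so H_0 ≅ Z.
  H_1: rank ker ∂_1 − rank ∂_2 = (27 − 8) − 17 = 2, and the invariant factors of ∂_2 are all 1, so H_1 ≅ Z^2.
  H_2: rank ker ∂_2 − rank ∂_3 = (18 − 17) − 0 = 1, and there is no ∂_3, so H_2 ≅ Z.

H_0 = Z,  H_1 = Z^2,  H_2 = Z.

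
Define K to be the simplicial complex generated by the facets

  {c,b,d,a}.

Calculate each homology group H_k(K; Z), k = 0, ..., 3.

H_0 ≅ Z,  H_1 = 0,  H_2 = 0,  H_3 = 0.

K has 4 vertices, 6 edges, 4 triangles, 1 3-simplex.
rank ∂_0 = 0, rank ∂_1 = 3 ⇒ b_0 = 4 − 0 − 3 = 1; all invariant factors of ∂_1 are 1 so no torsion. So H_0 = Z.
rank ∂_1 = 3, rank ∂_2 = 3 ⇒ b_1 = 6 − 3 − 3 = 0; all invariant factors of ∂_2 are 1 so no torsion. So H_1 = 0.
rank ∂_2 = 3, rank ∂_3 = 1 ⇒ b_2 = 4 − 3 − 1 = 0; all invariant factors of ∂_3 are 1 so no torsion. So H_2 = 0.
rank ∂_3 = 1, rank ∂_4 = 0 ⇒ b_3 = 1 − 1 − 0 = 0. So H_3 = 0.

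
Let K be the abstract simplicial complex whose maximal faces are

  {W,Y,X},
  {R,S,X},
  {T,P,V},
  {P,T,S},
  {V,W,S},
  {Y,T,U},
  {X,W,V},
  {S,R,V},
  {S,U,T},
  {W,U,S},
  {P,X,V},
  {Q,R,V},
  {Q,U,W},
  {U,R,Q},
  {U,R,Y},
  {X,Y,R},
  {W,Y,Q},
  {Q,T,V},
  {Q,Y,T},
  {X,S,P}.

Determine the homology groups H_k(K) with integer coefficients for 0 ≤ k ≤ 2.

We work with the vertex ordering P < Q < R < S < T < U < V < W < X < Y. The simplices of K, each written with vertices in increasing order, are:

  0-simplices (10): P, Q, R, S, T, U, V, W, X, Y
  1-simplices (30): PS, PT, PV, PX, QR, QT, QU, QV, QW, QY, RS, RU, RV, RX, RY, ST, SU, SV, SW, SX, TU, TV, TY, UW, UY, VW, VX, WX, WY, XY
  2-simplices (20): PST, PSX, PTV, PVX, QRU, QRV, QTV, QTY, QUW, QWY, RSV, RSX, RUY, RXY, STU, SUW, SVW, TUY, VWX, WXY

Hence C_0 ≅ Z^10, C_1 ≅ Z^30, C_2 ≅ Z^20.

Boundary ∂_1: C_1 → C_0 sends each edge [p,q] (with p < q) to q − p. For instance
  ∂SW = W − S.
The resulting 10×30 matrix has rank 9, and its Smith normal form has invariant factors (1,1,1,1,1,1,1,1,1).

Boundary ∂_2: C_2 → C_1 acts by ∂[p,q,r] = [q,r] − [p,r] + [p,q]. For instance
  ∂QTV = TV − QV + QT,
  ∂RXY = XY − RY + RX.
The resulting 30×20 matrix has rank 20, and its Smith normal form has invariant factors (1,1,1,1,1,1,1,1,1,1,1,1,1,1,1,1,1,1,1,2).

From H_k ≅ ker(∂_k) / im(∂_{k+1}) we obtain:

  H_0: rank C_0 − rank ∂_1 = 10 − 9 = 1, and the invariant factors of ∂_1 are all 1, so H_0 ≅ Z.
  H_1: rank ker ∂_1 − rank ∂_2 = (30 − 9) − 20 = 1, and ∂_2 has invariant factor 2 > 1, so H_1 ≅ Z ⊕ Z_2.
  H_2: rank ker ∂_2 − rank ∂_3 = (20 − 20) − 0 = 0, and there is no ∂_3, so H_2 ≅ 0.

H_0 ≅ Z,  H_1 ≅ Z ⊕ Z_2,  H_2 = 0.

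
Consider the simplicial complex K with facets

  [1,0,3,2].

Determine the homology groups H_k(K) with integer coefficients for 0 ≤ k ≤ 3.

K has 4 vertices, 6 edges, 4 triangles, 1 3-simplex.
rank ∂_0 = 0, rank ∂_1 = 3 ⇒ b_0 = 4 − 0 − 3 = 1; all invariant factors of ∂_1 are 1 so no torsion. So H_0 = Z.
rank ∂_1 = 3, rank ∂_2 = 3 ⇒ b_1 = 6 − 3 − 3 = 0; all invariant factors of ∂_2 are 1 so no torsion. So H_1 = 0.
rank ∂_2 = 3, rank ∂_3 = 1 ⇒ b_2 = 4 − 3 − 1 = 0; all invariant factors of ∂_3 are 1 so no torsion. So H_2 = 0.
rank ∂_3 = 1, rank ∂_4 = 0 ⇒ b_3 = 1 − 1 − 0 = 0. So H_3 = 0.

H_0 ≅ Z,  H_1 = 0,  H_2 = 0,  H_3 = 0.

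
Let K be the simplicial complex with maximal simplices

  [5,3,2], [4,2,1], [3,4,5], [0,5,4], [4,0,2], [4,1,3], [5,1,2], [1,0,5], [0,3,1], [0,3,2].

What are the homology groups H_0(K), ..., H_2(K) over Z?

H_0 = Z,  H_1 = Z_2,  H_2 = 0.

K has 6 vertices, 15 edges, 10 triangles.
rank ∂_0 = 0, rank ∂_1 = 5 ⇒ b_0 = 6 − 0 − 5 = 1; all invariant factors of ∂_1 are 1 so no torsion. So H_0 = Z.
rank ∂_1 = 5, rank ∂_2 = 10 ⇒ b_1 = 15 − 5 − 10 = 0; ∂_2 has invariant factor(s) [2] giving torsion. So H_1 = Z_2.
rank ∂_2 = 10, rank ∂_3 = 0 ⇒ b_2 = 10 − 10 − 0 = 0. So H_2 = 0.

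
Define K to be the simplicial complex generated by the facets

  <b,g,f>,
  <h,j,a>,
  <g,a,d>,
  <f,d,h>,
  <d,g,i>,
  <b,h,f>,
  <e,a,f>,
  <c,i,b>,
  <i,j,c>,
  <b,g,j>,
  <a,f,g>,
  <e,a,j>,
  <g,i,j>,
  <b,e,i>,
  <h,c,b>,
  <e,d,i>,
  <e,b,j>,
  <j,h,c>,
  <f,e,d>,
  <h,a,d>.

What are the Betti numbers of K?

Fix the vertex order a < b < c < d < e < f < g < h < i < j and write every simplex with vertices in increasing order. Then dim K = 2 and the simplices of K are:

  0-simplices (10): a, b, c, d, e, f, g, h, i, j
  1-simplices (30): ad, ae, af, ag, ah, aj, bc, be, bf, bg, bh, bi, bj, ch, ci, cj, de, df, dg, dh, di, ef, ei, ej, fg, fh, gi, gj, hj, ij
  2-simplices (20): adg, adh, aef, aej, afg, ahj, bch, bci, bei, bej, bfg, bfh, bgj, chj, cij, def, dei, dfh, dgi, gij

giving chain groups C_0 ≅ Z^10, C_1 ≅ Z^30, C_2 ≅ Z^20.

∂_1: C_1 → C_0 maps an edge to its endpoints' difference, ∂[p,q] = q − p. For instance
  ∂dg = g − d.
This gives a 10×30 integer matrix of rank 9; reducing to Smith normal form yields diagonal entries (1,1,1,1,1,1,1,1,1).

∂_2: C_2 → C_1 sends each 2-simplex [p,q,r] to [q,r] − [p,r] + [p,q]. For instance
  ∂bfg = fg − bg + bf,
  ∂dei = ei − di + de.
The resulting 30×20 matrix has rank 20, and its Smith normal form has invariant factors (1,1,1,1,1,1,1,1,1,1,1,1,1,1,1,1,1,1,1,2).

Computing H_k = (kernel of ∂_k) / (image of ∂_{k+1}):

  H_0: rank C_0 − rank ∂_1 = 10 − 9 = 1, and the invariant factors of ∂_1 are all 1, so H_0 = Z.
  H_1: rank ker ∂_1 − rank ∂_2 = (30 − 9) − 20 = 1, and ∂_2 has invariant factor 2 > 1, so H_1 = Z ⊕ Z/2.
  H_2: rank ker ∂_2 − rank ∂_3 = (20 − 20) − 0 = 0, and there is no ∂_3, so H_2 = 0.

Hence the Betti numbers are b_0 = 1, b_1 = 1, b_2 = 0.

b_0 = 1, b_1 = 1, b_2 = 0.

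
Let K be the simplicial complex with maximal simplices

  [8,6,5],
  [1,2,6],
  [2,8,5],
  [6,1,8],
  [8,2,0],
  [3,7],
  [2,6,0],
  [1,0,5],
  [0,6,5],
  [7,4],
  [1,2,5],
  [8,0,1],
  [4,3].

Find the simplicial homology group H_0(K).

Order the vertices as 0 < 1 < 2 < 3 < 4 < 5 < 6 < 7 < 8. Listing each simplex with vertices in this order, K has dimension 2 with simplices:

  0-simplices (9): [0], [1], [2], [3], [4], [5], [6], [7], [8]
  1-simplices (18): [0,1], [0,2], [0,5], [0,6], [0,8], [1,2], [1,5], [1,6], [1,8], [2,5], [2,6], [2,8], [3,4], [3,7], [4,7], [5,6], [5,8], [6,8]
  2-simplices (10): [0,1,5], [0,1,8], [0,2,6], [0,2,8], [0,5,6], [1,2,5], [1,2,6], [1,6,8], [2,5,8], [5,6,8]

giving chain groups C_0 ≅ Z^9, C_1 ≅ Z^18, C_2 ≅ Z^10.

The boundary map ∂_1: C_1 → C_0 maps an edge to its endpoints' difference, ∂[p,q] = q − p.
The 9×18 boundary matrix has rank 7 and Smith normal form diag(1,1,1,1,1,1,1).

Boundary ∂_2: C_2 → C_1 maps a triangle to the signed sum of its edges. For instance
  ∂[0,1,8] = [1,8] − [0,8] + [0,1],
  ∂[1,2,5] = [2,5] − [1,5] + [1,2].
The 18×10 boundary matrix has rank 10 and Smith normal form diag(1,1,1,1,1,1,1,1,1,2).

Computing H_k = (kernel of ∂_k) / (image of ∂_{k+1}):

  H_0: rank C_0 − rank ∂_1 = 9 − 7 = 2, and the invariant factors of ∂_1 are all 1, so H_0 = Z^2.

(K is a triangulation of the disjoint union of the real projective plane RP^2 and the circle S^1.)

H_0 = Z^2.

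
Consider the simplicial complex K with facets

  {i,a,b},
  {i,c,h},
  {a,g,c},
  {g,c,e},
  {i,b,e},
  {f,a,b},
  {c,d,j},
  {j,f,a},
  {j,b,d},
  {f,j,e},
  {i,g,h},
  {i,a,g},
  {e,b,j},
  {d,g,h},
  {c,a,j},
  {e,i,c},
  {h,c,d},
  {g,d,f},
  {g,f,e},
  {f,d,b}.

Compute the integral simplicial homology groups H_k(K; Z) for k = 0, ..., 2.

K has 10 vertices, 30 edges, 20 triangles.
rank ∂_0 = 0, rank ∂_1 = 9 ⇒ b_0 = 10 − 0 − 9 = 1; all invariant factors of ∂_1 are 1 so no torsion. So H_0 = Z.
rank ∂_1 = 9, rank ∂_2 = 20 ⇒ b_1 = 30 − 9 − 20 = 1; ∂_2 has invariant factor(s) [2] giving torsion. So H_1 = Z × Z/2.
rank ∂_2 = 20, rank ∂_3 = 0 ⇒ b_2 = 20 − 20 − 0 = 0. So H_2 = 0.

H_0 = Z,  H_1 = Z × Z/2,  H_2 = 0.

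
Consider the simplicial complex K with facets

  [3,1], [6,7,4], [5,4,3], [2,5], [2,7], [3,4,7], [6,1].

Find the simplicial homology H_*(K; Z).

We work with the vertex ordering 1 < 2 < 3 < 4 < 5 < 6 < 7. The simplices of K, each written with vertices in increasing order, are:

  0-simplices (7): [1], [2], [3], [4], [5], [6], [7]
  1-simplices (11): [1,3], [1,6], [2,5], [2,7], [3,4], [3,5], [3,7], [4,5], [4,6], [4,7], [6,7]
  2-simplices (3): [3,4,5], [3,4,7], [4,6,7]

so the chain groups are C_0 ≅ Z^7, C_1 ≅ Z^11, C_2 ≅ Z^3.

The boundary map ∂_1: C_1 → C_0 sends each edge [p,q] (with p < q) to q − p. For instance
  ∂[2,7] = [7] − [2].
This gives a 7×11 integer matrix of rank 6; reducing to Smith normal form yields diagonal entries (1,1,1,1,1,1).

∂_2: C_2 → C_1 acts by ∂[p,q,r] = [q,r] − [p,r] + [p,q]. For instance
  ∂[4,6,7] = [6,7] − [4,7] + [4,6],
  ∂[3,4,5] = [4,5] − [3,5] + [3,4].
The resulting 11×3 matrix has rank 3, and its Smith normal form has invariant factors (1,1,1).

Now H_k = ker ∂_k / im ∂_{k+1}, so:

  H_0: rank C_0 − rank ∂_1 = 7 − 6 = 1, and the invariant factors of ∂_1 are all 1, so H_0 = Z.
  H_1: rank ker ∂_1 − rank ∂_2 = (11 − 6) − 3 = 2, and the invariant factors of ∂_2 are all 1, so H_1 = Z^2.
  H_2: rank ker ∂_2 − rank ∂_3 = (3 − 3) − 0 = 0, and there is no ∂_3, so H_2 = 0.

As a check, the Euler characteristic is 7 − 11 + 3 = -1, which agrees with 1 − 2 + 0 = -1.

H_0 = Z,  H_1 = Z^2,  H_2 = 0.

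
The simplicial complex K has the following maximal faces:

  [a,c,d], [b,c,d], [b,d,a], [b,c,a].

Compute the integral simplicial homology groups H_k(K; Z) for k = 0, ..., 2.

H_0 ≅ Z,  H_1 = 0,  H_2 ≅ Z.

We work with the vertex ordering a < b < c < d. The simplices of K, each written with vertices in increasing order, are:

  0-simplices (4): a, b, c, d
  1-simplices (6): ab, ac, ad, bc, bd, cd
  2-simplices (4): abc, abd, acd, bcd

so the chain groups are C_0 ≅ Z^4, C_1 ≅ Z^6, C_2 ≅ Z^4.

∂_1: C_1 → C_0 is given by ∂[p,q] = [q] − [p].
As a 4×6 matrix over Z this has rank 3, with invariant factors (1,1,1).

The boundary map ∂_2: C_2 → C_1 acts by ∂[p,q,r] = [q,r] − [p,r] + [p,q]. For instance
  ∂bcd = cd − bd + bc,
  ∂acd = cd − ad + ac.
As a 6×4 matrix over Z this has rank 3, with invariant factors (1,1,1).

Computing H_k = (kernel of ∂_k) / (image of ∂_{k+1}):

  H_0: rank C_0 − rank ∂_1 = 4 − 3 = 1, and the invariant factors of ∂_1 are all 1, so H_0 = Z.
  H_1: rank ker ∂_1 − rank ∂_2 = (6 − 3) − 3 = 0, and the invariant factors of ∂_2 are all 1, so H_1 = 0.
  H_2: rank ker ∂_2 − rank ∂_3 = (4 − 3) − 0 = 1, and there is no ∂_3, so H_2 = Z.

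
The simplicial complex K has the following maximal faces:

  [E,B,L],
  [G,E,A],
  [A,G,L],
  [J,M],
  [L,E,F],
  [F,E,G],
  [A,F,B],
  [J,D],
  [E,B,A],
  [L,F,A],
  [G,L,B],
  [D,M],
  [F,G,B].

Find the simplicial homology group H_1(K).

K has 9 vertices, 18 edges, 10 triangles.
rank ∂_1 = 7, rank ∂_2 = 10 ⇒ b_1 = 18 − 7 − 10 = 1; ∂_2 has invariant factor(s) [2] giving torsion. So H_1 ≅ Z ⊕ Z/2.

H_1 = Z ⊕ Z/2.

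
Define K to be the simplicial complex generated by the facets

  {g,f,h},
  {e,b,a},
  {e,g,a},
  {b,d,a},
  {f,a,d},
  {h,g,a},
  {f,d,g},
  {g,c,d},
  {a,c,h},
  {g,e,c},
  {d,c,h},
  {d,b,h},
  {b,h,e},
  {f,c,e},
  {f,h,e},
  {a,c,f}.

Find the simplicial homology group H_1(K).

H_1 ≅ Z^2.

Order the vertices as a < b < c < d < e < f < g < h. Listing each simplex with vertices in this order, K has dimension 2 with simplices:

  0-simplices (8): a, b, c, d, e, f, g, h
  1-simplices (24): ab, ac, ad, ae, af, ag, ah, bd, be, bh, cd, ce, cf, cg, ch, df, dg, dh, ef, eg, eh, fg, fh, gh
  2-simplices (16): abd, abe, acf, ach, adf, aeg, agh, bdh, beh, cdg, cdh, cef, ceg, dfg, efh, fgh

Hence C_0 ≅ Z^8, C_1 ≅ Z^24, C_2 ≅ Z^16.

Boundary ∂_1: C_1 → C_0 is given by ∂[p,q] = [q] − [p].
This gives a 8×24 integer matrix of rank 7; reducing to Smith normal form yields diagonal entries (1,1,1,1,1,1,1).

∂_2: C_2 → C_1 maps a triangle to the signed sum of its edges. For instance
  ∂efh = fh − eh + ef,
  ∂fgh = gh − fh + fg.
This gives a 24×16 integer matrix of rank 15; reducing to Smith normal form yields diagonal entries (1,1,1,1,1,1,1,1,1,1,1,1,1,1,1).

Computing H_k = (kernel of ∂_k) / (image of ∂_{k+1}):

  H_1: rank ker ∂_1 − rank ∂_2 = (24 − 7) − 15 = 2, and the invariant factors of ∂_2 are all 1, so H_1 = Z^2.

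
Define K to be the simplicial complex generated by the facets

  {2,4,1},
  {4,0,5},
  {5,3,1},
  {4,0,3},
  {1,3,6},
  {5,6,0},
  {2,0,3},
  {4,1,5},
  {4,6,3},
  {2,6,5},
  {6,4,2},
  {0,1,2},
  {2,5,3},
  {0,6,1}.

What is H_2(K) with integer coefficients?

Fix the vertex order 0 < 1 < 2 < 3 < 4 < 5 < 6 and write every simplex with vertices in increasing order. Then dim K = 2 and the simplices of K are:

  0-simplices (7): [0], [1], [2], [3], [4], [5], [6]
  1-simplices (21): [0,1], [0,2], [0,3], [0,4], [0,5], [0,6], [1,2], [1,3], [1,4], [1,5], [1,6], [2,3], [2,4], [2,5], [2,6], [3,4], [3,5], [3,6], [4,5], [4,6], [5,6]
  2-simplices (14): [0,1,2], [0,1,6], [0,2,3], [0,3,4], [0,4,5], [0,5,6], [1,2,4], [1,3,5], [1,3,6], [1,4,5], [2,3,5], [2,4,6], [2,5,6], [3,4,6]

Hence C_0 ≅ Z^7, C_1 ≅ Z^21, C_2 ≅ Z^14.

The boundary map ∂_1: C_1 → C_0 sends each edge [p,q] (with p < q) to q − p. For instance
  ∂[2,4] = [4] − [2].
This gives a 7×21 integer matrix of rank 6; reducing to Smith normal form yields diagonal entries (1,1,1,1,1,1).

The boundary map ∂_2: C_2 → C_1 maps a triangle to the signed sum of its edges. For instance
  ∂[2,5,6] = [5,6] − [2,6] + [2,5],
  ∂[3,4,6] = [4,6] − [3,6] + [3,4].
The resulting 21×14 matrix has rank 13, and its Smith normal form has invariant factors (1,1,1,1,1,1,1,1,1,1,1,1,1).

Now H_k = ker ∂_k / im ∂_{k+1}, so:

  H_2: rank ker ∂_2 − rank ∂_3 = (14 − 13) − 0 = 1, and there is no ∂_3, so H_2 ≅ Z.

H_2 = Z.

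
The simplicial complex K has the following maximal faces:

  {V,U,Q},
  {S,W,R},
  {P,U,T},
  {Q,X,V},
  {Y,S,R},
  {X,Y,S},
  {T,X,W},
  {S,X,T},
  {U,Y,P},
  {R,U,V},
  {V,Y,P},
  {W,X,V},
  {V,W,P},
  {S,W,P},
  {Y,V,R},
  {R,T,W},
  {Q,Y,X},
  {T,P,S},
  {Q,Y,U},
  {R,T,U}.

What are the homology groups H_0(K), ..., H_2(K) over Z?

Order the vertices as P < Q < R < S < T < U < V < W < X < Y. Listing each simplex with vertices in this order, K has dimension 2 with simplices:

  0-simplices (10): P, Q, R, S, T, U, V, W, X, Y
  1-simplices (30): PS, PT, PU, PV, PW, PY, QU, QV, QX, QY, RS, RT, RU, RV, RW, RY, ST, SW, SX, SY, TU, TW, TX, UV, UY, VW, VX, VY, WX, XY
  2-simplices (20): PST, PSW, PTU, PUY, PVW, PVY, QUV, QUY, QVX, QXY, RSW, RSY, RTU, RTW, RUV, RVY, STX, SXY, TWX, VWX

giving chain groups C_0 ≅ Z^10, C_1 ≅ Z^30, C_2 ≅ Z^20.

∂_1: C_1 → C_0 maps an edge to its endpoints' difference, ∂[p,q] = q − p. For instance
  ∂SY = Y − S.
The 10×30 boundary matrix has rank 9 and Smith normal form diag(1,1,1,1,1,1,1,1,1).

Boundary ∂_2: C_2 → C_1 acts by ∂[p,q,r] = [q,r] − [p,r] + [p,q]. For instance
  ∂QVX = VX − QX + QV,
  ∂TWX = WX − TX + TW.
The 30×20 boundary matrix has rank 20 and Smith normal form diag(1,1,1,1,1,1,1,1,1,1,1,1,1,1,1,1,1,1,1,2).

From H_k ≅ ker(∂_k) / im(∂_{k+1}) we obtain:

  H_0: rank C_0 − rank ∂_1 = 10 − 9 = 1, and the invariant factors of ∂_1 are all 1, so H_0 ≅ Z.
  H_1: rank ker ∂_1 − rank ∂_2 = (30 − 9) − 20 = 1, and ∂_2 has invariant factor 2 > 1, so H_1 ≅ Z ⊕ Z/2.
  H_2: rank ker ∂_2 − rank ∂_3 = (20 − 20) − 0 = 0, and there is no ∂_3, so H_2 ≅ 0.

H_0 = Z,  H_1 = Z ⊕ Z/2,  H_2 = 0.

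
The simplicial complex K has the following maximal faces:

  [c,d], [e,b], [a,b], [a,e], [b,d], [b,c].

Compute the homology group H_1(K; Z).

H_1 = Z^2.

Fix the vertex order a < b < c < d < e and write every simplex with vertices in increasing order. Then dim K = 1 and the simplices of K are:

  0-simplices (5): a, b, c, d, e
  1-simplices (6): ab, ae, bc, bd, be, cd

Hence C_0 ≅ Z^5, C_1 ≅ Z^6.

∂_1: C_1 → C_0 maps an edge to its endpoints' difference, ∂[p,q] = q − p. For instance
  ∂bd = d − b.
This gives a 5×6 integer matrix of rank 4; reducing to Smith normal form yields diagonal entries (1,1,1,1).

From H_k ≅ ker(∂_k) / im(∂_{k+1}) we obtain:

  H_1: rank ker ∂_1 − rank ∂_2 = (6 − 4) − 0 = 2, and there is no ∂_2, so H_1 = Z^2.

(K is a triangulation of a wedge of 2 circles.)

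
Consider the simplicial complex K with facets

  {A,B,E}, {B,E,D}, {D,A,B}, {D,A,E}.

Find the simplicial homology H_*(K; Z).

K has 4 vertices, 6 edges, 4 triangles.
rank ∂_0 = 0, rank ∂_1 = 3 ⇒ b_0 = 4 − 0 − 3 = 1; all invariant factors of ∂_1 are 1 so no torsion. So H_0 ≅ Z.
rank ∂_1 = 3, rank ∂_2 = 3 ⇒ b_1 = 6 − 3 − 3 = 0; all invariant factors of ∂_2 are 1 so no torsion. So H_1 ≅ 0.
rank ∂_2 = 3, rank ∂_3 = 0 ⇒ b_2 = 4 − 3 − 0 = 1. So H_2 ≅ Z.

H_0 ≅ Z,  H_1 = 0,  H_2 ≅ Z.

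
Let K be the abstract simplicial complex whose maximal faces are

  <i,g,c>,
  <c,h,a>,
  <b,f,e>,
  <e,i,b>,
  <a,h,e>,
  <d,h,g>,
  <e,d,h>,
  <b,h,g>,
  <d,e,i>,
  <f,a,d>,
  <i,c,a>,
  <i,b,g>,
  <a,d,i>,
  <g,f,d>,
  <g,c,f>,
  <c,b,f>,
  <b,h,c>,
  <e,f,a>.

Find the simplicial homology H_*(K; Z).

Take the total order a < b < c < d < e < f < g < h < i on the vertex set. Then K (dimension 2) consists of the simplices:

  0-simplices (9): a, b, c, d, e, f, g, h, i
  1-simplices (27): ac, ad, ae, af, ah, ai, bc, be, bf, bg, bh, bi, cf, cg, ch, ci, de, df, dg, dh, di, ef, eh, ei, fg, gh, gi
  2-simplices (18): ach, aci, adf, adi, aef, aeh, bcf, bch, bef, bei, bgh, bgi, cfg, cgi, deh, dei, dfg, dgh

Hence C_0 ≅ Z^9, C_1 ≅ Z^27, C_2 ≅ Z^18.

Boundary ∂_1: C_1 → C_0 is given by ∂[p,q] = [q] − [p]. For instance
  ∂bc = c − b.
As a 9×27 matrix over Z this has rank 8, with invariant factors (1,1,1,1,1,1,1,1).

Boundary ∂_2: C_2 → C_1 acts by ∂[p,q,r] = [q,r] − [p,r] + [p,q]. For instance
  ∂cfg = fg − cg + cf,
  ∂deh = eh − dh + de.
The 27×18 boundary matrix has rank 18 and Smith normal form diag(1,1,1,1,1,1,1,1,1,1,1,1,1,1,1,1,1,2).

Computing H_k = (kernel of ∂_k) / (image of ∂_{k+1}):

  H_0: rank C_0 − rank ∂_1 = 9 − 8 = 1, and the invariant factors of ∂_1 are all 1, so H_0 ≅ Z.
  H_1: rank ker ∂_1 − rank ∂_2 = (27 − 8) − 18 = 1, and ∂_2 has invariant factor 2 > 1, so H_1 ≅ Z ⊕ Z/2.
  H_2: rank ker ∂_2 − rank ∂_3 = (18 − 18) − 0 = 0, and there is no ∂_3, so H_2 ≅ 0.

As a check, the Euler characteristic is 9 − 27 + 18 = 0, which agrees with 1 − 1 + 0 = 0.

H_0 = Z,  H_1 = Z ⊕ Z/2,  H_2 = 0.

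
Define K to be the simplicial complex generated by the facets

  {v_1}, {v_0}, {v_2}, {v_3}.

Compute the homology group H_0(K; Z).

Fix the vertex order v_0 < v_1 < v_2 < v_3 and write every simplex with vertices in increasing order. Then dim K = 0 and the simplices of K are:

  0-simplices (4): [v_0], [v_1], [v_2], [v_3]

giving chain groups C_0 ≅ Z^4.

Reading off H_k = ker ∂_k / im ∂_{k+1}:

  H_0: rank C_0 − rank ∂_1 = 4 − 0 = 4, and there is no ∂_1, so H_0 = Z^4.

H_0 ≅ Z^4.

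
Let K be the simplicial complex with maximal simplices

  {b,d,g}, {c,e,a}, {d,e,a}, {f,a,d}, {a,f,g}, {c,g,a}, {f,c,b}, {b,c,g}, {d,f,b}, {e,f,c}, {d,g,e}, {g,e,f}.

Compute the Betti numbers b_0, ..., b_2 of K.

K has 7 vertices, 18 edges, 12 triangles.
rank ∂_0 = 0, rank ∂_1 = 6 ⇒ b_0 = 7 − 0 − 6 = 1; all invariant factors of ∂_1 are 1 so no torsion. So H_0 ≅ Z.
rank ∂_1 = 6, rank ∂_2 = 12 ⇒ b_1 = 18 − 6 − 12 = 0; ∂_2 has invariant factor(s) [2] giving torsion. So H_1 ≅ Z_2.
rank ∂_2 = 12, rank ∂_3 = 0 ⇒ b_2 = 12 − 12 − 0 = 0. So H_2 ≅ 0.

b_0 = 1, b_1 = 0, b_2 = 0.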